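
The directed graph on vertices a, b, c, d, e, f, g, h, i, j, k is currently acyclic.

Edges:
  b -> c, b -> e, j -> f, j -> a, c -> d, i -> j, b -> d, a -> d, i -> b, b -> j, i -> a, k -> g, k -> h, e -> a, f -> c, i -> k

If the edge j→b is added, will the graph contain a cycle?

Yes

Adding j→b creates a cycle iff b can already reach j.
Path from b: b → j.
So b → … → j → b is a cycle.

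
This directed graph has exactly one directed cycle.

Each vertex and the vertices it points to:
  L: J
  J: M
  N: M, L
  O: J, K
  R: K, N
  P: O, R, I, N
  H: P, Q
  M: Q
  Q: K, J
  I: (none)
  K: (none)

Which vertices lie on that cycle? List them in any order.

J, M, Q

DFS with gray/black marking from Q:
Q gray
  K gray
  K black
  J gray
    M gray
      M→Q: Q is gray → back edge
Back edge closes the cycle Q → J → M → Q; its vertices are {J, M, Q}.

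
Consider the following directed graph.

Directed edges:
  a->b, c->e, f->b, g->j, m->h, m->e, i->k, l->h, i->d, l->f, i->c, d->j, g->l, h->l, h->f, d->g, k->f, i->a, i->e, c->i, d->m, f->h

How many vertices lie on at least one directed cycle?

5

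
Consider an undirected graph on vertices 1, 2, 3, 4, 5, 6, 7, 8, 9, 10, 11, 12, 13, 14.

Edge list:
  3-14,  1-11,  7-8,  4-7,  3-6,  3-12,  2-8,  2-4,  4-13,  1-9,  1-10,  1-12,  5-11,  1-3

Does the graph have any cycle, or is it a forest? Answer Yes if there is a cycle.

DFS, tracking each vertex's parent; an edge to a visited non-parent vertex closes a cycle.
Start from 11:
visit 11 (parent –)
  visit 1 (parent 11)
    visit 3 (parent 1)
      visit 6 (parent 3)
        6–3: parent, skip
      visit 12 (parent 3)
        12–3: parent, skip
        12–1: 1 visited and ≠ parent → cycle
Cycle: 1 – 3 – 12 – 1.

Yes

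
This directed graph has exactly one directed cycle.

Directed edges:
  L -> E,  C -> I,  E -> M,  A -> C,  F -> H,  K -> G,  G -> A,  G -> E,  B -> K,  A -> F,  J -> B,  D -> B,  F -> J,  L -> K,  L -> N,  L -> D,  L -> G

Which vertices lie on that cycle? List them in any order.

A, B, F, G, J, K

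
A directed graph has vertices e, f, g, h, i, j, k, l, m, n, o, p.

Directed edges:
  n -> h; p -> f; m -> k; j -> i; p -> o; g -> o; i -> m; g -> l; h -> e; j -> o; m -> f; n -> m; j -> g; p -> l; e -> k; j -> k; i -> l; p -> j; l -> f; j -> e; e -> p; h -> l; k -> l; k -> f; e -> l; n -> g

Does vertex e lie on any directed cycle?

Yes

e is on a cycle iff e can reach itself via ≥1 edge.
e → p → j → e — yes.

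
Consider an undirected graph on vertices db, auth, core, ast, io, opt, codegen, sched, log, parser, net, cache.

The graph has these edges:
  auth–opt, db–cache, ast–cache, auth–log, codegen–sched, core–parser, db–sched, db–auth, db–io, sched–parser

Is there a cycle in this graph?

DFS, tracking each vertex's parent; an edge to a visited non-parent vertex closes a cycle.
Start from sched:
visit sched (parent –)
  visit db (parent sched)
    visit io (parent db)
      io–db: parent, skip
    visit auth (parent db)
      visit opt (parent auth)
        opt–auth: parent, skip
      auth–db: parent, skip
      visit log (parent auth)
        log–auth: parent, skip
    db–sched: parent, skip
    visit cache (parent db)
      cache–db: parent, skip
      visit ast (parent cache)
        ast–cache: parent, skip
  visit codegen (parent sched)
    codegen–sched: parent, skip
  visit parser (parent sched)
    parser–sched: parent, skip
    visit core (parent parser)
      core–parser: parent, skip
visit net (parent –)
No non-parent visited neighbor found — the graph is a forest.

No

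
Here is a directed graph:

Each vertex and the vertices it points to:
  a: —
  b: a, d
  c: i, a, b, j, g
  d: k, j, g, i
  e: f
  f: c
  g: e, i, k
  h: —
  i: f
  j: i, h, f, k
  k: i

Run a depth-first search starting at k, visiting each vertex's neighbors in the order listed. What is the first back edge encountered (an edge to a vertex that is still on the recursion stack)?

DFS from k (visiting each vertex's neighbors in the order listed); mark gray on enter, black on exit:
k gray
  i gray
    f gray
      c gray
        c→i: i is gray → back edge
First back edge: c → i.

c→i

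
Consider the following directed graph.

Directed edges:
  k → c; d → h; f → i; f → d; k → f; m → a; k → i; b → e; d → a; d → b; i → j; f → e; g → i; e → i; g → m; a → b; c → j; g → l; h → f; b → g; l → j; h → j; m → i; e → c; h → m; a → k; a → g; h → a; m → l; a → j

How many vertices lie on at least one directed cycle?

8

A vertex is on a directed cycle iff it belongs to a strongly connected component of size ≥ 2 (or has a self-loop).
The vertices on cycles are {a, b, d, f, g, h, k, m} — 8 in total.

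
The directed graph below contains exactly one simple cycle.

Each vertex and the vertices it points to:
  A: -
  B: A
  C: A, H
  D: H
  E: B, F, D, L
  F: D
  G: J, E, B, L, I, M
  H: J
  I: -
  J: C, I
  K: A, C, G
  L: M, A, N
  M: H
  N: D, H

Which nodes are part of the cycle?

C, H, J

DFS with gray/black marking from C:
C gray
  A gray
  A black
  H gray
    J gray
      J→C: C is gray → back edge
Back edge closes the cycle C → H → J → C; its vertices are {C, H, J}.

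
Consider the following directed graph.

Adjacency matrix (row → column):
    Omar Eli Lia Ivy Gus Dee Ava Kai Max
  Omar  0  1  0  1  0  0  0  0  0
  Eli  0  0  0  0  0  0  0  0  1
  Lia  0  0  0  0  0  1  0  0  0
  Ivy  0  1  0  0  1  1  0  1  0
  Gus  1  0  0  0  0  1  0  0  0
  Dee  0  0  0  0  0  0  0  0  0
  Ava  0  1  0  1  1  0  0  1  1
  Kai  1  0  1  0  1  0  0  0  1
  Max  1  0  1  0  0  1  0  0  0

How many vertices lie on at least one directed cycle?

A vertex is on a directed cycle iff it belongs to a strongly connected component of size ≥ 2 (or has a self-loop).
The vertices on cycles are {Eli, Gus, Ivy, Kai, Max, Omar} — 6 in total.

6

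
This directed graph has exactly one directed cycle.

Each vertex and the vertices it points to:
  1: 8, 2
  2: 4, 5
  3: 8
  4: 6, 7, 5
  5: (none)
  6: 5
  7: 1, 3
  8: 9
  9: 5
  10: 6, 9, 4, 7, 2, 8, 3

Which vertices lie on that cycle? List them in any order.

DFS with gray/black marking from 4:
4 gray
  6 gray
    5 gray
    5 black
  6 black
  7 gray
    1 gray
      8 gray
        9 gray
          9→5: 5 black — skip
        9 black
      8 black
      2 gray
        2→4: 4 is gray → back edge
Back edge closes the cycle 4 → 7 → 1 → 2 → 4; its vertices are {1, 2, 4, 7}.

1, 2, 4, 7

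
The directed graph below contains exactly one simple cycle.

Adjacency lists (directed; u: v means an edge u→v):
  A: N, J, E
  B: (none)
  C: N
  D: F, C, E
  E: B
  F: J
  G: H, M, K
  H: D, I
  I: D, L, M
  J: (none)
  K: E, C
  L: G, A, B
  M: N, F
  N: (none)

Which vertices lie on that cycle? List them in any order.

DFS with gray/black marking from G:
G gray
  H gray
    D gray
      F gray
        J gray
        J black
      F black
      C gray
        N gray
        N black
      C black
      E gray
        B gray
        B black
      E black
    D black
    I gray
      I→D: D black — skip
      L gray
        L→G: G is gray → back edge
Back edge closes the cycle G → H → I → L → G; its vertices are {G, H, I, L}.

G, H, I, L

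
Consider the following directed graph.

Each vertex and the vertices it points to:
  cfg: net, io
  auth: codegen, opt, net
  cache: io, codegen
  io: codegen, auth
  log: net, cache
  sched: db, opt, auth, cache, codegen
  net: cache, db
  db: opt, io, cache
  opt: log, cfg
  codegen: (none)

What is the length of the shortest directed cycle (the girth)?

4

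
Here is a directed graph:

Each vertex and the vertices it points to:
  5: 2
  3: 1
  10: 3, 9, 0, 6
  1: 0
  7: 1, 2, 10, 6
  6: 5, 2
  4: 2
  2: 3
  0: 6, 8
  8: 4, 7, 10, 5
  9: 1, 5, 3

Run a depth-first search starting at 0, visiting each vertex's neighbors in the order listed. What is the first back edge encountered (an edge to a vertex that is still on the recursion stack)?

1->0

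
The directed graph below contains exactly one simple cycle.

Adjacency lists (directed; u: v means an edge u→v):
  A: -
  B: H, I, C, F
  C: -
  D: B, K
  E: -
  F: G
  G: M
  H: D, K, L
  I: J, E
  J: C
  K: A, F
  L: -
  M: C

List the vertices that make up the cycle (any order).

B, D, H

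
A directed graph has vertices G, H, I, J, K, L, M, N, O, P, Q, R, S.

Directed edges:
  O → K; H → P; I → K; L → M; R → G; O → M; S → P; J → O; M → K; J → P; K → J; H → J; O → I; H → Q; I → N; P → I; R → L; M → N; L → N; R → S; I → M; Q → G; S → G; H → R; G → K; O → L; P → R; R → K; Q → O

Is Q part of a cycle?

No

Q lies on a cycle iff there is a path from Q back to itself.
Exploring from Q, it never reaches itself; equivalently, its strongly connected component is a singleton.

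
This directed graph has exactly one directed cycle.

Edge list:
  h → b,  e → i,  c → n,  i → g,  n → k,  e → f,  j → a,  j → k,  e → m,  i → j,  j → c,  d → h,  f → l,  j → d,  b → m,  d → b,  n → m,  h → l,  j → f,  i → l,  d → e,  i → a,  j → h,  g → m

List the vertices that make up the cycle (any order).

DFS with gray/black marking from i:
i gray
  a gray
  a black
  l gray
  l black
  j gray
    f gray
      f→l: l black — skip
    f black
    h gray
      h→l: l black — skip
      b gray
        m gray
        m black
      b black
    h black
    j→a: a black — skip
    k gray
    k black
    c gray
      n gray
        n→k: k black — skip
        n→m: m black — skip
      n black
    c black
    d gray
      d→b: b black — skip
      d→h: h black — skip
      e gray
        e→m: m black — skip
        e→i: i is gray → back edge
Back edge closes the cycle i → j → d → e → i; its vertices are {d, e, i, j}.

d, e, i, j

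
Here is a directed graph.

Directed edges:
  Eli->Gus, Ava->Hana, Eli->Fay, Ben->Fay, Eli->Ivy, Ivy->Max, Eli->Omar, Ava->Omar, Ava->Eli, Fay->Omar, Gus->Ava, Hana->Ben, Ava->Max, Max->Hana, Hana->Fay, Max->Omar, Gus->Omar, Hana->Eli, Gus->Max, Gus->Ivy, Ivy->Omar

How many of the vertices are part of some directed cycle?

A vertex is on a directed cycle iff it belongs to a strongly connected component of size ≥ 2 (or has a self-loop).
The vertices on cycles are {Ava, Eli, Gus, Ivy, Max, Hana} — 6 in total.

6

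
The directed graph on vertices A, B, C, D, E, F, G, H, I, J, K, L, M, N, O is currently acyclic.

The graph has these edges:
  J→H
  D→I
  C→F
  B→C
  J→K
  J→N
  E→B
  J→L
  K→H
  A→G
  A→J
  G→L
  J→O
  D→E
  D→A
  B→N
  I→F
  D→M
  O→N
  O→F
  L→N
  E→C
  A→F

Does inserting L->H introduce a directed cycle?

No

Adding L→H creates a cycle iff H can already reach L.
Explore from H: no path reaches L. The graph stays acyclic.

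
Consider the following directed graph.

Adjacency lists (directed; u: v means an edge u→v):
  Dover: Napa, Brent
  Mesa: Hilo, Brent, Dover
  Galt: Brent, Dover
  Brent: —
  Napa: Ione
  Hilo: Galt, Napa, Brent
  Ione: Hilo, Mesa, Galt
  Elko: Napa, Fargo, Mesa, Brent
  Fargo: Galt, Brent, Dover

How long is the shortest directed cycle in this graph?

3

For each vertex v, BFS finds the shortest path from v back to v.
The shortest such closed walk is Napa → Ione → Hilo → Napa, length 3.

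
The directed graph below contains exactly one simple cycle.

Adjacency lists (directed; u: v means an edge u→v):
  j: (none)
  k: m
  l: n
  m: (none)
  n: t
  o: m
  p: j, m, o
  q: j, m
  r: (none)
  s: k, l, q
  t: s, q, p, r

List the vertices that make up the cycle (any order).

DFS with gray/black marking from t:
t gray
  s gray
    k gray
      m gray
      m black
    k black
    l gray
      n gray
        n→t: t is gray → back edge
Back edge closes the cycle t → s → l → n → t; its vertices are {l, n, s, t}.

l, n, s, t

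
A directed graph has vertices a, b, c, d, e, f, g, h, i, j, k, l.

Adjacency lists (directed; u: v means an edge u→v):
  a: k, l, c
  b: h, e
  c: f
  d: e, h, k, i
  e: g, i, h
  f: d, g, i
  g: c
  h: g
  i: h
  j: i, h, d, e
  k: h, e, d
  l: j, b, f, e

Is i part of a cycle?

Yes

i is on a cycle iff i can reach itself via ≥1 edge.
i → h → g → c → f → i — yes.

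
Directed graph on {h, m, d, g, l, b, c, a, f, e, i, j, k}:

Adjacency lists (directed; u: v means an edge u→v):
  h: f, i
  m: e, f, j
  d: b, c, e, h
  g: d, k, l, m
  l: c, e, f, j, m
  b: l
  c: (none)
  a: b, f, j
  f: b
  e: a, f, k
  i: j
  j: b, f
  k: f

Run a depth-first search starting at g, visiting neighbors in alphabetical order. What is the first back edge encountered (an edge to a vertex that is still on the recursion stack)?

a→b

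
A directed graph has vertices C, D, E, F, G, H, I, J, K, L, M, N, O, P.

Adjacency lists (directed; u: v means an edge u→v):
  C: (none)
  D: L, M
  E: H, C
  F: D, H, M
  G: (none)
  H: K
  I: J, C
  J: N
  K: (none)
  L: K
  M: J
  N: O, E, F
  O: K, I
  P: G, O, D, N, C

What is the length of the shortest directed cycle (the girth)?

4

For each vertex v, BFS finds the shortest path from v back to v.
The shortest such closed walk is N → F → M → J → N, length 4.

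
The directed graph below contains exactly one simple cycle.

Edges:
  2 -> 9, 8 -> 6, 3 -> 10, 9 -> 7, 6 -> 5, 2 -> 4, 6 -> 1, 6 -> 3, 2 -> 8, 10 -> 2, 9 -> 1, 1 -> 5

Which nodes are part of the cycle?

2, 3, 6, 8, 10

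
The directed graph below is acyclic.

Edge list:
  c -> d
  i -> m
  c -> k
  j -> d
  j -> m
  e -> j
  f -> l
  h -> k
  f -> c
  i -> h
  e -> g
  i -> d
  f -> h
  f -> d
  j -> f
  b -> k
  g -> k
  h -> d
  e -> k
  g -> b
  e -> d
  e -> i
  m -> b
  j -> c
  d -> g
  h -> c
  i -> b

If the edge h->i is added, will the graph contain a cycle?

Adding h→i creates a cycle iff i can already reach h.
Path from i: i → h.
So i → … → h → i is a cycle.

Yes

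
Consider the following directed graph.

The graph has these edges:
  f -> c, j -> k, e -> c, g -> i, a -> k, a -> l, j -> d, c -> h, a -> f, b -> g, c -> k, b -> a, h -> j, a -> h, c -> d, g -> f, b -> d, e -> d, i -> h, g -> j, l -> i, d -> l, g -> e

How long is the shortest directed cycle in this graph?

For each vertex v, BFS finds the shortest path from v back to v.
The shortest such closed walk is j → d → l → i → h → j, length 5.

5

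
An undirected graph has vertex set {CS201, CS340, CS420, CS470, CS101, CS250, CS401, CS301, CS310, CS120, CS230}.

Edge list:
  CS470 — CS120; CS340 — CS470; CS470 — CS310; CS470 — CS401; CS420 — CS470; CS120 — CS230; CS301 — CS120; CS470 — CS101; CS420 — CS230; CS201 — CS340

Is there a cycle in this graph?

DFS, tracking each vertex's parent; an edge to a visited non-parent vertex closes a cycle.
Start from CS420:
visit CS420 (parent –)
  visit CS230 (parent CS420)
    CS230–CS420: parent, skip
    visit CS120 (parent CS230)
      visit CS301 (parent CS120)
        CS301–CS120: parent, skip
      CS120–CS230: parent, skip
      visit CS470 (parent CS120)
        CS470–CS120: parent, skip
        visit CS401 (parent CS470)
          CS401–CS470: parent, skip
        visit CS101 (parent CS470)
          CS101–CS470: parent, skip
        visit CS310 (parent CS470)
          CS310–CS470: parent, skip
        CS470–CS420: CS420 visited and ≠ parent → cycle
Cycle: CS420 – CS230 – CS120 – CS470 – CS420.

Yes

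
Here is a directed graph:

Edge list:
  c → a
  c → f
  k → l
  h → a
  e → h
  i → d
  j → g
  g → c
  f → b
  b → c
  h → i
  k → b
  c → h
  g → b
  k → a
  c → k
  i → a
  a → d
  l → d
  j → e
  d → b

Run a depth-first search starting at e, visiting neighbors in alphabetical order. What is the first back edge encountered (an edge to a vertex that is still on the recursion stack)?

DFS from e (visiting neighbors in alphabetical order); mark gray on enter, black on exit:
e gray
  h gray
    a gray
      d gray
        b gray
          c gray
            c→a: a is gray → back edge
First back edge: c → a.

c->a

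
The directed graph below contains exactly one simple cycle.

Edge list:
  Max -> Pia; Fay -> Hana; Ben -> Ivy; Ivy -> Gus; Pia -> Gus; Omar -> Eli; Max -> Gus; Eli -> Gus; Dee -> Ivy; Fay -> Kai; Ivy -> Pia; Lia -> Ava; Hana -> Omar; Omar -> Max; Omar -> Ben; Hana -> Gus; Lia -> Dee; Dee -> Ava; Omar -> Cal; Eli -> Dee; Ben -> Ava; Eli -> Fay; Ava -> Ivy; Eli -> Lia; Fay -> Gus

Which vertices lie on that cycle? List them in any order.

Eli, Fay, Hana, Omar

DFS with gray/black marking from Omar:
Omar gray
  Ben gray
    Ava gray
      Ivy gray
        Gus gray
        Gus black
        Pia gray
          Pia→Gus: Gus black — skip
        Pia black
      Ivy black
    Ava black
    Ben→Ivy: Ivy black — skip
  Ben black
  Max gray
    Max→Pia: Pia black — skip
    Max→Gus: Gus black — skip
  Max black
  Cal gray
  Cal black
  Eli gray
    Fay gray
      Kai gray
      Kai black
      Fay→Gus: Gus black — skip
      Hana gray
        Hana→Gus: Gus black — skip
        Hana→Omar: Omar is gray → back edge
Back edge closes the cycle Omar → Eli → Fay → Hana → Omar; its vertices are {Eli, Fay, Hana, Omar}.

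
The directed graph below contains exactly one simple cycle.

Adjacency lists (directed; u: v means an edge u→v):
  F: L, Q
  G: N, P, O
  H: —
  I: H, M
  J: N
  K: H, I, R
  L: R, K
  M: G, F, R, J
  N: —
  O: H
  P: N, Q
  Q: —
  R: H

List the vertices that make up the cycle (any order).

DFS with gray/black marking from M:
M gray
  G gray
    N gray
    N black
    P gray
      P→N: N black — skip
      Q gray
      Q black
    P black
    O gray
      H gray
      H black
    O black
  G black
  F gray
    L gray
      R gray
        R→H: H black — skip
      R black
      K gray
        K→H: H black — skip
        I gray
          I→H: H black — skip
          I→M: M is gray → back edge
Back edge closes the cycle M → F → L → K → I → M; its vertices are {F, I, K, L, M}.

F, I, K, L, M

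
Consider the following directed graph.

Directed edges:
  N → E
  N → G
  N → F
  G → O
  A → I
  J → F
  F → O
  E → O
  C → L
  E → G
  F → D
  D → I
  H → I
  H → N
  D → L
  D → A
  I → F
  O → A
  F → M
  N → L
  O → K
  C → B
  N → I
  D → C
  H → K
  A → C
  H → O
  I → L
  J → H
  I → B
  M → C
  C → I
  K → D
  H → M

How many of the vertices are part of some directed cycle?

A vertex is on a directed cycle iff it belongs to a strongly connected component of size ≥ 2 (or has a self-loop).
The vertices on cycles are {A, C, D, F, I, K, M, O} — 8 in total.

8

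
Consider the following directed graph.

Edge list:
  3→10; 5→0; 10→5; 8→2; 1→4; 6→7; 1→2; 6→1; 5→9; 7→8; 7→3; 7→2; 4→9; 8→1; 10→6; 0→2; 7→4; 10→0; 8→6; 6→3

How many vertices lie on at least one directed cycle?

A vertex is on a directed cycle iff it belongs to a strongly connected component of size ≥ 2 (or has a self-loop).
The vertices on cycles are {3, 6, 7, 8, 10} — 5 in total.

5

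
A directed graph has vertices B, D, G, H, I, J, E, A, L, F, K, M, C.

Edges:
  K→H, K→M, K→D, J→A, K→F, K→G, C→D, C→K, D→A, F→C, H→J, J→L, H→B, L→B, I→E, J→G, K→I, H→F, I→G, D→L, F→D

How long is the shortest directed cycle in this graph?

3

For each vertex v, BFS finds the shortest path from v back to v.
The shortest such closed walk is K → F → C → K, length 3.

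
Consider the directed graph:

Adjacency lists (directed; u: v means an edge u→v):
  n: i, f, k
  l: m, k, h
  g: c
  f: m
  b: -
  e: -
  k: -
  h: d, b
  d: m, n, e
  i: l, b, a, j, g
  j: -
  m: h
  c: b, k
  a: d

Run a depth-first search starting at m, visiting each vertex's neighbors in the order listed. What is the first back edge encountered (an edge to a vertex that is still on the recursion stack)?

DFS from m (visiting each vertex's neighbors in the order listed); mark gray on enter, black on exit:
m gray
  h gray
    d gray
      d→m: m is gray → back edge
First back edge: d → m.

d->m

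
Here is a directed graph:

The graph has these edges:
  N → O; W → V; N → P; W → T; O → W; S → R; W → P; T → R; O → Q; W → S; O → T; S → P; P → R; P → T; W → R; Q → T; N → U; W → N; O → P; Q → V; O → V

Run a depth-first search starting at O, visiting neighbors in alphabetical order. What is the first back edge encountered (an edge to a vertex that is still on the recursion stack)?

N->O

DFS from O (visiting neighbors in alphabetical order); mark gray on enter, black on exit:
O gray
  P gray
    R gray
    R black
    T gray
      T→R: R black — skip
    T black
  P black
  Q gray
    Q→T: T black — skip
    V gray
    V black
  Q black
  O→T: T black — skip
  O→V: V black — skip
  W gray
    N gray
      N→O: O is gray → back edge
First back edge: N → O.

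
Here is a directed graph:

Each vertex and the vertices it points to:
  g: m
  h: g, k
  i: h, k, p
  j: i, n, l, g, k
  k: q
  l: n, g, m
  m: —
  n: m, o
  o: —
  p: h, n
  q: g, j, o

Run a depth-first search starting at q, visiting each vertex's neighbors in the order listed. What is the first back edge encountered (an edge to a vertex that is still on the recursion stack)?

DFS from q (visiting each vertex's neighbors in the order listed); mark gray on enter, black on exit:
q gray
  g gray
    m gray
    m black
  g black
  j gray
    i gray
      h gray
        h→g: g black — skip
        k gray
          k→q: q is gray → back edge
First back edge: k → q.

k->q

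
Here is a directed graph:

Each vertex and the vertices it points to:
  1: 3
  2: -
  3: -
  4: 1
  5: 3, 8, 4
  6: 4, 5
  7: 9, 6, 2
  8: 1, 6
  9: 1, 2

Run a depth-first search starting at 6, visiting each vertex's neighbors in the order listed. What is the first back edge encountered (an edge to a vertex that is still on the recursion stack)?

DFS from 6 (visiting each vertex's neighbors in the order listed); mark gray on enter, black on exit:
6 gray
  4 gray
    1 gray
      3 gray
      3 black
    1 black
  4 black
  5 gray
    5→3: 3 black — skip
    8 gray
      8→1: 1 black — skip
      8→6: 6 is gray → back edge
First back edge: 8 → 6.

8→6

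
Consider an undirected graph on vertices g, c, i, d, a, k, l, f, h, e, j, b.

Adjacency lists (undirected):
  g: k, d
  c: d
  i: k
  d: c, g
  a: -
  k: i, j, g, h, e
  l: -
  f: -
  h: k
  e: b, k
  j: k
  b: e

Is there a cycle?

No

DFS, tracking each vertex's parent; an edge to a visited non-parent vertex closes a cycle.
Start from g:
visit g (parent –)
  visit k (parent g)
    visit i (parent k)
      i–k: parent, skip
    visit j (parent k)
      j–k: parent, skip
    k–g: parent, skip
    visit h (parent k)
      h–k: parent, skip
    visit e (parent k)
      visit b (parent e)
        b–e: parent, skip
      e–k: parent, skip
  visit d (parent g)
    visit c (parent d)
      c–d: parent, skip
    d–g: parent, skip
visit a (parent –)
visit l (parent –)
visit f (parent –)
No non-parent visited neighbor found — the graph is a forest.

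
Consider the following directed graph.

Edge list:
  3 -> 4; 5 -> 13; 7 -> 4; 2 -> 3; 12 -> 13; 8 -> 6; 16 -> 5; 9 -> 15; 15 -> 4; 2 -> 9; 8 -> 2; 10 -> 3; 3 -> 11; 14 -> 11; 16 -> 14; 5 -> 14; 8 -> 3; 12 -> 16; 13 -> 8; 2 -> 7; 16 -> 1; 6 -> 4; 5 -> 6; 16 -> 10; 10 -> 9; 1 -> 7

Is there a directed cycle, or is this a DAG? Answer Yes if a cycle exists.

No

DFS with white/gray/black marking, starting from 6:
6 gray
  4 gray
  4 black
6 black
8 gray
  8→6: 6 black — skip
  2 gray
    3 gray
      11 gray
      11 black
      3→4: 4 black — skip
    3 black
    9 gray
      15 gray
        15→4: 4 black — skip
      15 black
    9 black
    7 gray
      7→4: 4 black — skip
    7 black
  2 black
  8→3: 3 black — skip
8 black
12 gray
  13 gray
    13→8: 8 black — skip
  13 black
  16 gray
    10 gray
      10→9: 9 black — skip
      10→3: 3 black — skip
    10 black
    5 gray
      5→13: 13 black — skip
      5→6: 6 black — skip
      14 gray
        14→11: 11 black — skip
      14 black
    5 black
    16→14: 14 black — skip
    1 gray
      1→7: 7 black — skip
    1 black
  16 black
12 black
Every edge goes to a white or black vertex — no back edge, so the graph is acyclic.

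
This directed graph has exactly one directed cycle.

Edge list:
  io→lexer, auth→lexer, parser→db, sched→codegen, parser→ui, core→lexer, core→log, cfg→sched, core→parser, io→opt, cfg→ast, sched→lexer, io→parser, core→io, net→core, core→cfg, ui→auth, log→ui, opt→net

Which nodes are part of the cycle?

io, net, opt, core

DFS with gray/black marking from core:
core gray
  log gray
    ui gray
      auth gray
        lexer gray
        lexer black
      auth black
    ui black
  log black
  io gray
    parser gray
      db gray
      db black
      parser→ui: ui black — skip
    parser black
    opt gray
      net gray
        net→core: core is gray → back edge
Back edge closes the cycle core → io → opt → net → core; its vertices are {io, net, opt, core}.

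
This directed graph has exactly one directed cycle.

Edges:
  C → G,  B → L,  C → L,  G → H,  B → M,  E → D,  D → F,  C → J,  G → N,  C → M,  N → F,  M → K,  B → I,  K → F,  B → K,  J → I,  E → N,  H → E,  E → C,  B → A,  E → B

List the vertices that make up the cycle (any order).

C, E, G, H

DFS with gray/black marking from E:
E gray
  C gray
    J gray
      I gray
      I black
    J black
    G gray
      N gray
        F gray
        F black
      N black
      H gray
        H→E: E is gray → back edge
Back edge closes the cycle E → C → G → H → E; its vertices are {C, E, G, H}.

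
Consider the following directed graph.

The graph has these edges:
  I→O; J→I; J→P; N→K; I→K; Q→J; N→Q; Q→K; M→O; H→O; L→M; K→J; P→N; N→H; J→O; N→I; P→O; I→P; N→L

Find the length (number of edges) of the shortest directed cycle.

3

For each vertex v, BFS finds the shortest path from v back to v.
The shortest such closed walk is N → I → P → N, length 3.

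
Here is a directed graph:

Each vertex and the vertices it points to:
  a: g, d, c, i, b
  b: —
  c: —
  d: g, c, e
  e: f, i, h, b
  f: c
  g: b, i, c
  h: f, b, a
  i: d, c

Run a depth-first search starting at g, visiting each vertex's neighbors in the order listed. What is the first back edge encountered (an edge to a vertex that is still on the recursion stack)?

DFS from g (visiting each vertex's neighbors in the order listed); mark gray on enter, black on exit:
g gray
  b gray
  b black
  i gray
    d gray
      d→g: g is gray → back edge
First back edge: d → g.

d→g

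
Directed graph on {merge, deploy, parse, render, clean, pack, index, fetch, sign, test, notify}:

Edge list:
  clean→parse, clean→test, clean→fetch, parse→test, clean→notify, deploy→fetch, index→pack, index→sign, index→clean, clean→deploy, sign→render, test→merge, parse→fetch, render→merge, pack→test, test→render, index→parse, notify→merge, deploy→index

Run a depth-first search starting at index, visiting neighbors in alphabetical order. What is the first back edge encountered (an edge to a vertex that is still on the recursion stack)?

DFS from index (visiting neighbors in alphabetical order); mark gray on enter, black on exit:
index gray
  clean gray
    deploy gray
      fetch gray
      fetch black
      deploy→index: index is gray → back edge
First back edge: deploy → index.

deploy->index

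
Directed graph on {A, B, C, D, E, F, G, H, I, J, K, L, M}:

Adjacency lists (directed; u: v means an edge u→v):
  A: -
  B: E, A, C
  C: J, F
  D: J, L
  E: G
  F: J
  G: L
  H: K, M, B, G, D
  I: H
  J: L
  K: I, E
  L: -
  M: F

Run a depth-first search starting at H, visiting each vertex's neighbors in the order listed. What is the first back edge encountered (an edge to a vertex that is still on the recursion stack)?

I->H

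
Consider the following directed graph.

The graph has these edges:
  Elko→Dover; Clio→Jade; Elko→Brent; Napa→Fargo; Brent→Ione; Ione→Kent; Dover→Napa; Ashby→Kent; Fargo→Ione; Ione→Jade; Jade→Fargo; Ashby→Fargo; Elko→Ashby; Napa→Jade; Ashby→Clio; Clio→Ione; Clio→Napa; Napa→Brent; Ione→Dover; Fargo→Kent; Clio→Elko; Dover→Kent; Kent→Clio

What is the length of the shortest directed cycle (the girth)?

3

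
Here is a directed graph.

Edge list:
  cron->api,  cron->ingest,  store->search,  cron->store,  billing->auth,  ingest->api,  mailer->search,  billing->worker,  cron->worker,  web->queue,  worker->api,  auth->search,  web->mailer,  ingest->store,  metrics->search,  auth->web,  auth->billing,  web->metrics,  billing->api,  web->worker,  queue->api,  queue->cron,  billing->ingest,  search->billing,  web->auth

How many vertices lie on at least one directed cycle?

A vertex is on a directed cycle iff it belongs to a strongly connected component of size ≥ 2 (or has a self-loop).
The vertices on cycles are {web, auth, cron, queue, store, ingest, mailer, search, billing, metrics} — 10 in total.

10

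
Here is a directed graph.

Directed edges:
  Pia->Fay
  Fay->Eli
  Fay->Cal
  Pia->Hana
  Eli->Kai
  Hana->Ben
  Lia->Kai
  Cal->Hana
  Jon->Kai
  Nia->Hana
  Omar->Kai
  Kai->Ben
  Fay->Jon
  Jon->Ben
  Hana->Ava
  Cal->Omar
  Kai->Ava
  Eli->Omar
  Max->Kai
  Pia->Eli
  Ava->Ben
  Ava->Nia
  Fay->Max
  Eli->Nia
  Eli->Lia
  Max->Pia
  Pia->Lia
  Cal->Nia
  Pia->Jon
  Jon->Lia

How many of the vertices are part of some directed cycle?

6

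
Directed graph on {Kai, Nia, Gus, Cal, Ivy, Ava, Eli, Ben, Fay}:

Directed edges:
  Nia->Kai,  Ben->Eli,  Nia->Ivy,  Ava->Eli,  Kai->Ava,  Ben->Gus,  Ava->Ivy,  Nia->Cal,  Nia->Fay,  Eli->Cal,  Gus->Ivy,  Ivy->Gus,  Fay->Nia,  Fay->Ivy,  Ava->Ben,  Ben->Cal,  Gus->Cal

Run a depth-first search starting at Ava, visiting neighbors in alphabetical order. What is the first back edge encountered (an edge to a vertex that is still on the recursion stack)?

Ivy→Gus

DFS from Ava (visiting neighbors in alphabetical order); mark gray on enter, black on exit:
Ava gray
  Ben gray
    Cal gray
    Cal black
    Eli gray
      Eli→Cal: Cal black — skip
    Eli black
    Gus gray
      Gus→Cal: Cal black — skip
      Ivy gray
        Ivy→Gus: Gus is gray → back edge
First back edge: Ivy → Gus.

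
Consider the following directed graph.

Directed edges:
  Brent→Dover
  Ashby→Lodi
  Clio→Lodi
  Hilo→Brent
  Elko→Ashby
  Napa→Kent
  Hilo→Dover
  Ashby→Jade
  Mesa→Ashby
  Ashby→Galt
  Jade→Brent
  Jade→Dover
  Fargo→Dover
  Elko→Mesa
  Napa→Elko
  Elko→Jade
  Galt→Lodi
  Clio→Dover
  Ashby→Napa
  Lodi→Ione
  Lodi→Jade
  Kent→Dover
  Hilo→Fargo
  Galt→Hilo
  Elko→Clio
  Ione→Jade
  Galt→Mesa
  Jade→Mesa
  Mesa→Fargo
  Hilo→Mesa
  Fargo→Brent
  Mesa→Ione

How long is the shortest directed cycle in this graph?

3

For each vertex v, BFS finds the shortest path from v back to v.
The shortest such closed walk is Ashby → Napa → Elko → Ashby, length 3.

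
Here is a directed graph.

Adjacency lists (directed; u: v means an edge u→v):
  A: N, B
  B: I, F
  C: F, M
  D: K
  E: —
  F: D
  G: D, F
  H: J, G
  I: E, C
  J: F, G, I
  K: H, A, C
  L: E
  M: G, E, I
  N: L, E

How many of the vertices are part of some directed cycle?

A vertex is on a directed cycle iff it belongs to a strongly connected component of size ≥ 2 (or has a self-loop).
The vertices on cycles are {A, B, C, D, F, G, H, I, J, K, M} — 11 in total.

11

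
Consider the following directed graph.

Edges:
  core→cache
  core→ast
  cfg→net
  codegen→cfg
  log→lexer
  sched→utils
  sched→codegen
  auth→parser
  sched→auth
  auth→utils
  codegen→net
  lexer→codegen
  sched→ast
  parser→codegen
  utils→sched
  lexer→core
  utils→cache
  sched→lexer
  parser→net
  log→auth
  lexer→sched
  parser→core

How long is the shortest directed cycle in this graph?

2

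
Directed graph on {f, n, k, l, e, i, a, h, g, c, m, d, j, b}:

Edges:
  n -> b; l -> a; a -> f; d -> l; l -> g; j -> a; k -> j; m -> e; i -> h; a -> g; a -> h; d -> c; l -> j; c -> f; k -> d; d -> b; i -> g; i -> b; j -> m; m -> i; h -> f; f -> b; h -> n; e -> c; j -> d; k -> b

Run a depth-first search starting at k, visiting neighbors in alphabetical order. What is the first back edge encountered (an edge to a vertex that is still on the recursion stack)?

j->d

DFS from k (visiting neighbors in alphabetical order); mark gray on enter, black on exit:
k gray
  b gray
  b black
  d gray
    d→b: b black — skip
    c gray
      f gray
        f→b: b black — skip
      f black
    c black
    l gray
      a gray
        a→f: f black — skip
        g gray
        g black
        h gray
          h→f: f black — skip
          n gray
            n→b: b black — skip
          n black
        h black
      a black
      l→g: g black — skip
      j gray
        j→a: a black — skip
        j→d: d is gray → back edge
First back edge: j → d.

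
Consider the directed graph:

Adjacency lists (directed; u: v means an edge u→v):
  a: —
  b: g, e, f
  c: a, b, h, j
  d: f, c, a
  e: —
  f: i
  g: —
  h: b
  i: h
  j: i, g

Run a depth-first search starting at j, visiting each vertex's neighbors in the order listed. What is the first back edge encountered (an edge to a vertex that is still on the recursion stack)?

DFS from j (visiting each vertex's neighbors in the order listed); mark gray on enter, black on exit:
j gray
  i gray
    h gray
      b gray
        g gray
        g black
        e gray
        e black
        f gray
          f→i: i is gray → back edge
First back edge: f → i.

f->i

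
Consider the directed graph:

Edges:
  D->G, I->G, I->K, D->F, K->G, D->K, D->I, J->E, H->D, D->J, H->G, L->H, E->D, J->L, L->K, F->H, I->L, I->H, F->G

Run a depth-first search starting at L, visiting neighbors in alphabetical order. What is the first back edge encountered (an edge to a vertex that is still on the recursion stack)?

DFS from L (visiting neighbors in alphabetical order); mark gray on enter, black on exit:
L gray
  H gray
    D gray
      F gray
        G gray
        G black
        F→H: H is gray → back edge
First back edge: F → H.

F->H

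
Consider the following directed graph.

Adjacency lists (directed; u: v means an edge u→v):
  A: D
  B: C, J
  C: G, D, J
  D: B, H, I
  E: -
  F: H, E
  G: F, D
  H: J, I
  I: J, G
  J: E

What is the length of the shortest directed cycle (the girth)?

For each vertex v, BFS finds the shortest path from v back to v.
The shortest such closed walk is D → B → C → D, length 3.

3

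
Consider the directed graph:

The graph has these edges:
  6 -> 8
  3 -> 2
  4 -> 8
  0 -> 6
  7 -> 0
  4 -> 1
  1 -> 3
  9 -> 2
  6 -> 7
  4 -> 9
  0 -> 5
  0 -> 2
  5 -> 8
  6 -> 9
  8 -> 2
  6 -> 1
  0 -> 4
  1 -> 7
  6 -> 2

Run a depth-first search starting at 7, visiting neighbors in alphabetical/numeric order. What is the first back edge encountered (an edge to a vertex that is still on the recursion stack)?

1→7

DFS from 7 (visiting neighbors in alphabetical/numeric order); mark gray on enter, black on exit:
7 gray
  0 gray
    2 gray
    2 black
    4 gray
      1 gray
        3 gray
          3→2: 2 black — skip
        3 black
        1→7: 7 is gray → back edge
First back edge: 1 → 7.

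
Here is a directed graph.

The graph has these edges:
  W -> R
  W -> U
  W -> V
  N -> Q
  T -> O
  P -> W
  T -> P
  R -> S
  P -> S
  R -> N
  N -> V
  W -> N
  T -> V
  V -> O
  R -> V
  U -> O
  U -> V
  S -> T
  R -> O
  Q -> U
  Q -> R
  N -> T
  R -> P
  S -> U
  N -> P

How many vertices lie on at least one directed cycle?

7

A vertex is on a directed cycle iff it belongs to a strongly connected component of size ≥ 2 (or has a self-loop).
The vertices on cycles are {N, P, Q, R, S, T, W} — 7 in total.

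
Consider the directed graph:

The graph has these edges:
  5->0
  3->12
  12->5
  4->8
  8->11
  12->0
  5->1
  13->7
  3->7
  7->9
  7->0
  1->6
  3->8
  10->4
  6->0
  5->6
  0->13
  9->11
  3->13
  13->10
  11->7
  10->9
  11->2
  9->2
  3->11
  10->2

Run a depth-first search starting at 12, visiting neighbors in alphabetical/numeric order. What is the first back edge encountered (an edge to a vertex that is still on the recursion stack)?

7->0

DFS from 12 (visiting neighbors in alphabetical/numeric order); mark gray on enter, black on exit:
12 gray
  0 gray
    13 gray
      7 gray
        7→0: 0 is gray → back edge
First back edge: 7 → 0.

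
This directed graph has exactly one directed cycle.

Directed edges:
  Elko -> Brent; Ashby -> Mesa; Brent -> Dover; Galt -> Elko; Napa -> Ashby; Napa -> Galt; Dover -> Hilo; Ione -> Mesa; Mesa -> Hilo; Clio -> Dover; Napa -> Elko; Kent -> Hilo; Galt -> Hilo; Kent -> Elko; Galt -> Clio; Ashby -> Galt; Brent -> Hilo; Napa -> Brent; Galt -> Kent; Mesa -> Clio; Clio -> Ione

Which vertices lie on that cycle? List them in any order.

Clio, Ione, Mesa

DFS with gray/black marking from Clio:
Clio gray
  Ione gray
    Mesa gray
      Hilo gray
      Hilo black
      Mesa→Clio: Clio is gray → back edge
Back edge closes the cycle Clio → Ione → Mesa → Clio; its vertices are {Clio, Ione, Mesa}.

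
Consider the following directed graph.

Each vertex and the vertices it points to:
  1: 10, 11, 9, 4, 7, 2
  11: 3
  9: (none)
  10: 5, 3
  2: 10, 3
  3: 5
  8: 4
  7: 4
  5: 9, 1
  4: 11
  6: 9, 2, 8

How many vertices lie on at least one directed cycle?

8

A vertex is on a directed cycle iff it belongs to a strongly connected component of size ≥ 2 (or has a self-loop).
The vertices on cycles are {1, 2, 3, 4, 5, 7, 10, 11} — 8 in total.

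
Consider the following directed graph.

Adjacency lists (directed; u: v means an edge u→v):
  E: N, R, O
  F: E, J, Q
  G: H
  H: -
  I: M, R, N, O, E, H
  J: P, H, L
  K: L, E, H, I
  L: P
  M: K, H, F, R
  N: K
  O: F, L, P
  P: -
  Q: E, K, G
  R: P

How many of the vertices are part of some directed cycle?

8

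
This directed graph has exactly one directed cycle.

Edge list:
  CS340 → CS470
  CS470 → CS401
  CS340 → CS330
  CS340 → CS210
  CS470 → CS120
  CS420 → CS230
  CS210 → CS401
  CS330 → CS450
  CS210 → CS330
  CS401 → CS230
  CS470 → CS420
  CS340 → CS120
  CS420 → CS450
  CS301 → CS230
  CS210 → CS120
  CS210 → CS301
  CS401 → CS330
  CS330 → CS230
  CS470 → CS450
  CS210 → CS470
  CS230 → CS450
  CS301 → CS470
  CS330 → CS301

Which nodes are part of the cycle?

CS301, CS330, CS401, CS470

DFS with gray/black marking from CS470:
CS470 gray
  CS420 gray
    CS450 gray
    CS450 black
    CS230 gray
      CS230→CS450: CS450 black — skip
    CS230 black
  CS420 black
  CS470→CS450: CS450 black — skip
  CS120 gray
  CS120 black
  CS401 gray
    CS330 gray
      CS330→CS450: CS450 black — skip
      CS330→CS230: CS230 black — skip
      CS301 gray
        CS301→CS230: CS230 black — skip
        CS301→CS470: CS470 is gray → back edge
Back edge closes the cycle CS470 → CS401 → CS330 → CS301 → CS470; its vertices are {CS301, CS330, CS401, CS470}.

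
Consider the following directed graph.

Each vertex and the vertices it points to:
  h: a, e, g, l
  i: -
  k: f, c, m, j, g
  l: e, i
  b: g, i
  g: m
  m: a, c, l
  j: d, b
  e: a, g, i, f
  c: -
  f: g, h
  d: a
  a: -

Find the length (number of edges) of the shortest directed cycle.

For each vertex v, BFS finds the shortest path from v back to v.
The shortest such closed walk is f → h → e → f, length 3.

3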